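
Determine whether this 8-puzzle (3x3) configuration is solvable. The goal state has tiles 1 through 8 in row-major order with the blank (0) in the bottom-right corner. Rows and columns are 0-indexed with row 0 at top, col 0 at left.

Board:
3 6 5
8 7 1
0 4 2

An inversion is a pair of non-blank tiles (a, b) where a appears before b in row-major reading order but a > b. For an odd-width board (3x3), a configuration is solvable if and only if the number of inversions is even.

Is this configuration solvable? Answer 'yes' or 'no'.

Answer: no

Derivation:
Inversions (pairs i<j in row-major order where tile[i] > tile[j] > 0): 17
17 is odd, so the puzzle is not solvable.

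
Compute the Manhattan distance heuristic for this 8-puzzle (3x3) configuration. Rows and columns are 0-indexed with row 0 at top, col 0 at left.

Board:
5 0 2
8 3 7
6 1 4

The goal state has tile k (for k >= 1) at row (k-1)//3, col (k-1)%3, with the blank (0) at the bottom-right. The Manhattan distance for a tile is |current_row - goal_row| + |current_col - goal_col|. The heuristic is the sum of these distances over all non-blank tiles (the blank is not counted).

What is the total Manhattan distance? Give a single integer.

Tile 5: (0,0)->(1,1) = 2
Tile 2: (0,2)->(0,1) = 1
Tile 8: (1,0)->(2,1) = 2
Tile 3: (1,1)->(0,2) = 2
Tile 7: (1,2)->(2,0) = 3
Tile 6: (2,0)->(1,2) = 3
Tile 1: (2,1)->(0,0) = 3
Tile 4: (2,2)->(1,0) = 3
Sum: 2 + 1 + 2 + 2 + 3 + 3 + 3 + 3 = 19

Answer: 19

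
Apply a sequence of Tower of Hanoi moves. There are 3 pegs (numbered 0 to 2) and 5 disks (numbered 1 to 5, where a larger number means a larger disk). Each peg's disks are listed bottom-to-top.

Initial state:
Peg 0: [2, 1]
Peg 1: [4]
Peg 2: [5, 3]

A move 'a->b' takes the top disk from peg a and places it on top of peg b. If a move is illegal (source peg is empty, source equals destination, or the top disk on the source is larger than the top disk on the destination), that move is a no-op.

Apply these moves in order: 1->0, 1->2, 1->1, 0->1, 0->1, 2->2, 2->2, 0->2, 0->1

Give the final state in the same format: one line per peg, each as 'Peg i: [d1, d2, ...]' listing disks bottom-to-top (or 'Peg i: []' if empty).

Answer: Peg 0: []
Peg 1: [4, 1]
Peg 2: [5, 3, 2]

Derivation:
After move 1 (1->0):
Peg 0: [2, 1]
Peg 1: [4]
Peg 2: [5, 3]

After move 2 (1->2):
Peg 0: [2, 1]
Peg 1: [4]
Peg 2: [5, 3]

After move 3 (1->1):
Peg 0: [2, 1]
Peg 1: [4]
Peg 2: [5, 3]

After move 4 (0->1):
Peg 0: [2]
Peg 1: [4, 1]
Peg 2: [5, 3]

After move 5 (0->1):
Peg 0: [2]
Peg 1: [4, 1]
Peg 2: [5, 3]

After move 6 (2->2):
Peg 0: [2]
Peg 1: [4, 1]
Peg 2: [5, 3]

After move 7 (2->2):
Peg 0: [2]
Peg 1: [4, 1]
Peg 2: [5, 3]

After move 8 (0->2):
Peg 0: []
Peg 1: [4, 1]
Peg 2: [5, 3, 2]

After move 9 (0->1):
Peg 0: []
Peg 1: [4, 1]
Peg 2: [5, 3, 2]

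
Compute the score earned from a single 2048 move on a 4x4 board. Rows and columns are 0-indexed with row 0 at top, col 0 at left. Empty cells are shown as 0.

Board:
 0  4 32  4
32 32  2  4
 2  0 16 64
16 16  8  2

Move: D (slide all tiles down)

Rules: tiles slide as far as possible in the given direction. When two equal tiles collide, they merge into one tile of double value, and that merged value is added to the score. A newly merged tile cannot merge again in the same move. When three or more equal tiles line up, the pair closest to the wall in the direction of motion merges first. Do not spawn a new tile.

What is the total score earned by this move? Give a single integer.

Answer: 8

Derivation:
Slide down:
col 0: [0, 32, 2, 16] -> [0, 32, 2, 16]  score +0 (running 0)
col 1: [4, 32, 0, 16] -> [0, 4, 32, 16]  score +0 (running 0)
col 2: [32, 2, 16, 8] -> [32, 2, 16, 8]  score +0 (running 0)
col 3: [4, 4, 64, 2] -> [0, 8, 64, 2]  score +8 (running 8)
Board after move:
 0  0 32  0
32  4  2  8
 2 32 16 64
16 16  8  2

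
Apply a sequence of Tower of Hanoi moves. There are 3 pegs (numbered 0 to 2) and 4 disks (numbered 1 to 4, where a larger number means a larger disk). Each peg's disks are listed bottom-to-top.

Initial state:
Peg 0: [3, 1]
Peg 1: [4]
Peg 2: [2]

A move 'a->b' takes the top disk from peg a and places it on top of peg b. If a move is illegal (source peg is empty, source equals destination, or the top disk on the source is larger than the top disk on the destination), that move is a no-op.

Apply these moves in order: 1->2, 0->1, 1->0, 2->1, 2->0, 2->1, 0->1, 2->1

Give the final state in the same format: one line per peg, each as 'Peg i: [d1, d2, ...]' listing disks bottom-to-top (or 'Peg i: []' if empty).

Answer: Peg 0: [3]
Peg 1: [4, 2, 1]
Peg 2: []

Derivation:
After move 1 (1->2):
Peg 0: [3, 1]
Peg 1: [4]
Peg 2: [2]

After move 2 (0->1):
Peg 0: [3]
Peg 1: [4, 1]
Peg 2: [2]

After move 3 (1->0):
Peg 0: [3, 1]
Peg 1: [4]
Peg 2: [2]

After move 4 (2->1):
Peg 0: [3, 1]
Peg 1: [4, 2]
Peg 2: []

After move 5 (2->0):
Peg 0: [3, 1]
Peg 1: [4, 2]
Peg 2: []

After move 6 (2->1):
Peg 0: [3, 1]
Peg 1: [4, 2]
Peg 2: []

After move 7 (0->1):
Peg 0: [3]
Peg 1: [4, 2, 1]
Peg 2: []

After move 8 (2->1):
Peg 0: [3]
Peg 1: [4, 2, 1]
Peg 2: []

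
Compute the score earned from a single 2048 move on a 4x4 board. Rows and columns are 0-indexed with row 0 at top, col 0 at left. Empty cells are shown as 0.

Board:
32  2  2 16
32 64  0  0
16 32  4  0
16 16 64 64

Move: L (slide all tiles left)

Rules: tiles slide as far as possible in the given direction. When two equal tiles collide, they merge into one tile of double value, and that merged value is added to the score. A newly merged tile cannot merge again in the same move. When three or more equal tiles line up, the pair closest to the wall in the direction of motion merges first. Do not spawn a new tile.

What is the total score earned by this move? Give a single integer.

Answer: 164

Derivation:
Slide left:
row 0: [32, 2, 2, 16] -> [32, 4, 16, 0]  score +4 (running 4)
row 1: [32, 64, 0, 0] -> [32, 64, 0, 0]  score +0 (running 4)
row 2: [16, 32, 4, 0] -> [16, 32, 4, 0]  score +0 (running 4)
row 3: [16, 16, 64, 64] -> [32, 128, 0, 0]  score +160 (running 164)
Board after move:
 32   4  16   0
 32  64   0   0
 16  32   4   0
 32 128   0   0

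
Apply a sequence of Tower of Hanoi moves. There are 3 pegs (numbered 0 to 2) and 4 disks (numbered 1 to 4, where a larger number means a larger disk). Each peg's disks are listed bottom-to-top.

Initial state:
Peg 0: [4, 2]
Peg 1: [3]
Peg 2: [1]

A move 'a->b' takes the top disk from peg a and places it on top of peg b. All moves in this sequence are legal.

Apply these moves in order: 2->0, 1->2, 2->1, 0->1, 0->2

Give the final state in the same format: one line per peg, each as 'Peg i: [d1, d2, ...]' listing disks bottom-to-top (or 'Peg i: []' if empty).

After move 1 (2->0):
Peg 0: [4, 2, 1]
Peg 1: [3]
Peg 2: []

After move 2 (1->2):
Peg 0: [4, 2, 1]
Peg 1: []
Peg 2: [3]

After move 3 (2->1):
Peg 0: [4, 2, 1]
Peg 1: [3]
Peg 2: []

After move 4 (0->1):
Peg 0: [4, 2]
Peg 1: [3, 1]
Peg 2: []

After move 5 (0->2):
Peg 0: [4]
Peg 1: [3, 1]
Peg 2: [2]

Answer: Peg 0: [4]
Peg 1: [3, 1]
Peg 2: [2]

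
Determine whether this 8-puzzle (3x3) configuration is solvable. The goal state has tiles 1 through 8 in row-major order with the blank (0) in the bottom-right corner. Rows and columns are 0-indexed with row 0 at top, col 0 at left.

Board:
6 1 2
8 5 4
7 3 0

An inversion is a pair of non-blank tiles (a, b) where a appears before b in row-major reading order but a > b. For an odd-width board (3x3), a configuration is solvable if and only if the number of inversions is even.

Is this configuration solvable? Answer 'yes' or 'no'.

Answer: no

Derivation:
Inversions (pairs i<j in row-major order where tile[i] > tile[j] > 0): 13
13 is odd, so the puzzle is not solvable.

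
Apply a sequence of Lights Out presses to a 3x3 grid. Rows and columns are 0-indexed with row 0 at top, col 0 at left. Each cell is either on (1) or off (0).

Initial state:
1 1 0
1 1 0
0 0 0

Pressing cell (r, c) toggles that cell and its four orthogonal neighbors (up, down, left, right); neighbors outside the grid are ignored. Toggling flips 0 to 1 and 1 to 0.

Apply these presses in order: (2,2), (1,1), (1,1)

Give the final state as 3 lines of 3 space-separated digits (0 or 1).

After press 1 at (2,2):
1 1 0
1 1 1
0 1 1

After press 2 at (1,1):
1 0 0
0 0 0
0 0 1

After press 3 at (1,1):
1 1 0
1 1 1
0 1 1

Answer: 1 1 0
1 1 1
0 1 1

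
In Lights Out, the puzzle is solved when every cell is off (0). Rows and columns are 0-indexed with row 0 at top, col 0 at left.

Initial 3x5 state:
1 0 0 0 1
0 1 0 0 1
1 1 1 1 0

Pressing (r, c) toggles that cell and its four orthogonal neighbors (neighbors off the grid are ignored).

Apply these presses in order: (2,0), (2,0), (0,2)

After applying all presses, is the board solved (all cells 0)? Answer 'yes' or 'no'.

After press 1 at (2,0):
1 0 0 0 1
1 1 0 0 1
0 0 1 1 0

After press 2 at (2,0):
1 0 0 0 1
0 1 0 0 1
1 1 1 1 0

After press 3 at (0,2):
1 1 1 1 1
0 1 1 0 1
1 1 1 1 0

Lights still on: 12

Answer: no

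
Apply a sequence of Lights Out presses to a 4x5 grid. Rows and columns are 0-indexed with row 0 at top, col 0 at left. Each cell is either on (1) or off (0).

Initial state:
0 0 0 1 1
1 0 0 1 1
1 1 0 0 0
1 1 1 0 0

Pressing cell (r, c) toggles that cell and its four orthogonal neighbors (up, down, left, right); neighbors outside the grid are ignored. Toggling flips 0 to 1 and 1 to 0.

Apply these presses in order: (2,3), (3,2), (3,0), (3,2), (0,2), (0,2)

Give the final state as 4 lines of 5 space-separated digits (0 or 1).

Answer: 0 0 0 1 1
1 0 0 0 1
0 1 1 1 1
0 0 1 1 0

Derivation:
After press 1 at (2,3):
0 0 0 1 1
1 0 0 0 1
1 1 1 1 1
1 1 1 1 0

After press 2 at (3,2):
0 0 0 1 1
1 0 0 0 1
1 1 0 1 1
1 0 0 0 0

After press 3 at (3,0):
0 0 0 1 1
1 0 0 0 1
0 1 0 1 1
0 1 0 0 0

After press 4 at (3,2):
0 0 0 1 1
1 0 0 0 1
0 1 1 1 1
0 0 1 1 0

After press 5 at (0,2):
0 1 1 0 1
1 0 1 0 1
0 1 1 1 1
0 0 1 1 0

After press 6 at (0,2):
0 0 0 1 1
1 0 0 0 1
0 1 1 1 1
0 0 1 1 0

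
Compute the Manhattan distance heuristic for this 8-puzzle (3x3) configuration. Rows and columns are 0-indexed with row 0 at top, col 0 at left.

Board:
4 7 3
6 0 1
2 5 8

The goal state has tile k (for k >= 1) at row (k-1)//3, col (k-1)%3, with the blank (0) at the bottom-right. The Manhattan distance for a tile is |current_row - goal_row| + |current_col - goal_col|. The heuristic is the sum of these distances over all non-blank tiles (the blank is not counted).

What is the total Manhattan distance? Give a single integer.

Tile 4: at (0,0), goal (1,0), distance |0-1|+|0-0| = 1
Tile 7: at (0,1), goal (2,0), distance |0-2|+|1-0| = 3
Tile 3: at (0,2), goal (0,2), distance |0-0|+|2-2| = 0
Tile 6: at (1,0), goal (1,2), distance |1-1|+|0-2| = 2
Tile 1: at (1,2), goal (0,0), distance |1-0|+|2-0| = 3
Tile 2: at (2,0), goal (0,1), distance |2-0|+|0-1| = 3
Tile 5: at (2,1), goal (1,1), distance |2-1|+|1-1| = 1
Tile 8: at (2,2), goal (2,1), distance |2-2|+|2-1| = 1
Sum: 1 + 3 + 0 + 2 + 3 + 3 + 1 + 1 = 14

Answer: 14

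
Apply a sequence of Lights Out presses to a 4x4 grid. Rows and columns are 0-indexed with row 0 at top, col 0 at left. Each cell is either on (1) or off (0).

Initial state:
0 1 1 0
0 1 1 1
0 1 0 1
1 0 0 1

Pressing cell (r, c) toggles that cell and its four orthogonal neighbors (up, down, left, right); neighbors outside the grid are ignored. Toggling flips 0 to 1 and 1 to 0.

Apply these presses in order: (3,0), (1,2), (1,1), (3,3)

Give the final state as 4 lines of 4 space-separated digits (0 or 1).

After press 1 at (3,0):
0 1 1 0
0 1 1 1
1 1 0 1
0 1 0 1

After press 2 at (1,2):
0 1 0 0
0 0 0 0
1 1 1 1
0 1 0 1

After press 3 at (1,1):
0 0 0 0
1 1 1 0
1 0 1 1
0 1 0 1

After press 4 at (3,3):
0 0 0 0
1 1 1 0
1 0 1 0
0 1 1 0

Answer: 0 0 0 0
1 1 1 0
1 0 1 0
0 1 1 0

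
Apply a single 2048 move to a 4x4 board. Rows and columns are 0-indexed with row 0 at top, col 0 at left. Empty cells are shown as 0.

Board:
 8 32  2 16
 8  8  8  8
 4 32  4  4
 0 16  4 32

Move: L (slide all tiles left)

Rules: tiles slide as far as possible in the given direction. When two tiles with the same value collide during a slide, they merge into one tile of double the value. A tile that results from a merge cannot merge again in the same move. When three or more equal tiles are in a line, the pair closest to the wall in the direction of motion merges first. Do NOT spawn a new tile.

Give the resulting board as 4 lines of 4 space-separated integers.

Slide left:
row 0: [8, 32, 2, 16] -> [8, 32, 2, 16]
row 1: [8, 8, 8, 8] -> [16, 16, 0, 0]
row 2: [4, 32, 4, 4] -> [4, 32, 8, 0]
row 3: [0, 16, 4, 32] -> [16, 4, 32, 0]

Answer:  8 32  2 16
16 16  0  0
 4 32  8  0
16  4 32  0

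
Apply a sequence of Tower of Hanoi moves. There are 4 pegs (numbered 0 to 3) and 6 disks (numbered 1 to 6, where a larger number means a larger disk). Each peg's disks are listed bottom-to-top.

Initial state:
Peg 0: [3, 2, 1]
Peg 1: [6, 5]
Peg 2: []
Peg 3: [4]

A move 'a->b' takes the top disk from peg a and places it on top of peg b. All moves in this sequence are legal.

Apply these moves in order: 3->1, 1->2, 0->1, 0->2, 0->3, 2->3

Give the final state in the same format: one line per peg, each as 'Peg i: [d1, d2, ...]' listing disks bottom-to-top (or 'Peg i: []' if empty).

After move 1 (3->1):
Peg 0: [3, 2, 1]
Peg 1: [6, 5, 4]
Peg 2: []
Peg 3: []

After move 2 (1->2):
Peg 0: [3, 2, 1]
Peg 1: [6, 5]
Peg 2: [4]
Peg 3: []

After move 3 (0->1):
Peg 0: [3, 2]
Peg 1: [6, 5, 1]
Peg 2: [4]
Peg 3: []

After move 4 (0->2):
Peg 0: [3]
Peg 1: [6, 5, 1]
Peg 2: [4, 2]
Peg 3: []

After move 5 (0->3):
Peg 0: []
Peg 1: [6, 5, 1]
Peg 2: [4, 2]
Peg 3: [3]

After move 6 (2->3):
Peg 0: []
Peg 1: [6, 5, 1]
Peg 2: [4]
Peg 3: [3, 2]

Answer: Peg 0: []
Peg 1: [6, 5, 1]
Peg 2: [4]
Peg 3: [3, 2]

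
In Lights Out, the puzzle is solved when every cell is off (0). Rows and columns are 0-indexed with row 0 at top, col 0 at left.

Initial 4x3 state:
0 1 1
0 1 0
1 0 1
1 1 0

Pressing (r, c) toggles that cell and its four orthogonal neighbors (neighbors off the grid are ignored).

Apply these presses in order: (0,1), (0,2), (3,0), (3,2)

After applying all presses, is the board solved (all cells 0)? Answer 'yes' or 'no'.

After press 1 at (0,1):
1 0 0
0 0 0
1 0 1
1 1 0

After press 2 at (0,2):
1 1 1
0 0 1
1 0 1
1 1 0

After press 3 at (3,0):
1 1 1
0 0 1
0 0 1
0 0 0

After press 4 at (3,2):
1 1 1
0 0 1
0 0 0
0 1 1

Lights still on: 6

Answer: no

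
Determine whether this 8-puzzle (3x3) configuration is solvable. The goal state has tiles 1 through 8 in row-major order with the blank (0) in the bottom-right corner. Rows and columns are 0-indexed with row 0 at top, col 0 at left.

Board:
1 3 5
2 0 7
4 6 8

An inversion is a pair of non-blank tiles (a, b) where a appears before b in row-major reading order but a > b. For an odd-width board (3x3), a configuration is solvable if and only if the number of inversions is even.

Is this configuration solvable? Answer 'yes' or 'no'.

Answer: no

Derivation:
Inversions (pairs i<j in row-major order where tile[i] > tile[j] > 0): 5
5 is odd, so the puzzle is not solvable.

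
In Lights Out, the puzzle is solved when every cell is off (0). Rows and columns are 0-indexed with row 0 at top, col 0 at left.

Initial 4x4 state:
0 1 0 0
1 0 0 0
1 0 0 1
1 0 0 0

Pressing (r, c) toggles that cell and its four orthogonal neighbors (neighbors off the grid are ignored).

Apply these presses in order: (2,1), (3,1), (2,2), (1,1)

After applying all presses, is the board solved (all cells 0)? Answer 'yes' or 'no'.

After press 1 at (2,1):
0 1 0 0
1 1 0 0
0 1 1 1
1 1 0 0

After press 2 at (3,1):
0 1 0 0
1 1 0 0
0 0 1 1
0 0 1 0

After press 3 at (2,2):
0 1 0 0
1 1 1 0
0 1 0 0
0 0 0 0

After press 4 at (1,1):
0 0 0 0
0 0 0 0
0 0 0 0
0 0 0 0

Lights still on: 0

Answer: yes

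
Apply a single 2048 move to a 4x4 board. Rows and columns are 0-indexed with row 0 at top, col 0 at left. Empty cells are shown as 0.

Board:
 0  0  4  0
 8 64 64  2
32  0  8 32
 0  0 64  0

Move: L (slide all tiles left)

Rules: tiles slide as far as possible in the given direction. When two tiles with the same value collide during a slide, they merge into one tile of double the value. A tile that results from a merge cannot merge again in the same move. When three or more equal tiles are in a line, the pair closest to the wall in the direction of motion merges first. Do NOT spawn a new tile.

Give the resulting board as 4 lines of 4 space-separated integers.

Answer:   4   0   0   0
  8 128   2   0
 32   8  32   0
 64   0   0   0

Derivation:
Slide left:
row 0: [0, 0, 4, 0] -> [4, 0, 0, 0]
row 1: [8, 64, 64, 2] -> [8, 128, 2, 0]
row 2: [32, 0, 8, 32] -> [32, 8, 32, 0]
row 3: [0, 0, 64, 0] -> [64, 0, 0, 0]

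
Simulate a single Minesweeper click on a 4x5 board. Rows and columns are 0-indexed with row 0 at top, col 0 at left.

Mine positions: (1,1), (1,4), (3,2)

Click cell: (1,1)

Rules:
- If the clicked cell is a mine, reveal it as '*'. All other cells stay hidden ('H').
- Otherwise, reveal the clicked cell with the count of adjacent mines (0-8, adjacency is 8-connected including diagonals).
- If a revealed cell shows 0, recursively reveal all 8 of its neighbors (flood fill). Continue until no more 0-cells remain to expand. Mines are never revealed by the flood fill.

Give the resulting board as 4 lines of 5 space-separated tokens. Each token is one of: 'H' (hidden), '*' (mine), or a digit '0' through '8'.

H H H H H
H * H H H
H H H H H
H H H H H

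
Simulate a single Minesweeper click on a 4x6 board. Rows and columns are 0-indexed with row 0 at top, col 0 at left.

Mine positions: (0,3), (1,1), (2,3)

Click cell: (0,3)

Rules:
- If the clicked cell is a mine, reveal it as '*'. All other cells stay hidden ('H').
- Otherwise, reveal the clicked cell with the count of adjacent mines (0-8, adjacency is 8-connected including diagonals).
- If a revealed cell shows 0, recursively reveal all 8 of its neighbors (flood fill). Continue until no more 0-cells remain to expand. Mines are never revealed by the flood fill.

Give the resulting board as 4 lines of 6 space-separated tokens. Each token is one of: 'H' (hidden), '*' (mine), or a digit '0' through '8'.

H H H * H H
H H H H H H
H H H H H H
H H H H H H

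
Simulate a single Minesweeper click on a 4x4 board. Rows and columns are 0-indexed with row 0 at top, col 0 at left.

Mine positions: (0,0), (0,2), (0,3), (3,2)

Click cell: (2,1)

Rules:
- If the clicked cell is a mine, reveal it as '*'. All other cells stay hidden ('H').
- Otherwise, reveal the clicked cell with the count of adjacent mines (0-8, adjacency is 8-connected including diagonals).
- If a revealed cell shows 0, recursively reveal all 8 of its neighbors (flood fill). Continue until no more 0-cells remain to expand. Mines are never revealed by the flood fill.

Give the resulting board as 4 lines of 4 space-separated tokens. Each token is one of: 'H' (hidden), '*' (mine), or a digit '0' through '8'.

H H H H
H H H H
H 1 H H
H H H H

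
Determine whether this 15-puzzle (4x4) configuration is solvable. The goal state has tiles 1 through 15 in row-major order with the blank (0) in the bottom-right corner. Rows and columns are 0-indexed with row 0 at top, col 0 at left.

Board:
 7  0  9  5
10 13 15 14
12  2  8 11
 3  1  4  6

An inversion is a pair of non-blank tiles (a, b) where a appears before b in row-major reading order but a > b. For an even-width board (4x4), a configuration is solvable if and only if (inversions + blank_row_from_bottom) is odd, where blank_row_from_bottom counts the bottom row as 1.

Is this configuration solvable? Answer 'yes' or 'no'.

Answer: yes

Derivation:
Inversions: 65
Blank is in row 0 (0-indexed from top), which is row 4 counting from the bottom (bottom = 1).
65 + 4 = 69, which is odd, so the puzzle is solvable.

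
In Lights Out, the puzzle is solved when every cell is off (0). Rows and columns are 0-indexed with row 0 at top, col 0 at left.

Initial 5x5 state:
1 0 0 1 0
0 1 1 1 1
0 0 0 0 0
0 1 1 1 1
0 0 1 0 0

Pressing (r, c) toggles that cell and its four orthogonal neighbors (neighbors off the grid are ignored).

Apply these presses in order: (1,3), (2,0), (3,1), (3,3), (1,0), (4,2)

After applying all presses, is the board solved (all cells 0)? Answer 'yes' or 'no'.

After press 1 at (1,3):
1 0 0 0 0
0 1 0 0 0
0 0 0 1 0
0 1 1 1 1
0 0 1 0 0

After press 2 at (2,0):
1 0 0 0 0
1 1 0 0 0
1 1 0 1 0
1 1 1 1 1
0 0 1 0 0

After press 3 at (3,1):
1 0 0 0 0
1 1 0 0 0
1 0 0 1 0
0 0 0 1 1
0 1 1 0 0

After press 4 at (3,3):
1 0 0 0 0
1 1 0 0 0
1 0 0 0 0
0 0 1 0 0
0 1 1 1 0

After press 5 at (1,0):
0 0 0 0 0
0 0 0 0 0
0 0 0 0 0
0 0 1 0 0
0 1 1 1 0

After press 6 at (4,2):
0 0 0 0 0
0 0 0 0 0
0 0 0 0 0
0 0 0 0 0
0 0 0 0 0

Lights still on: 0

Answer: yes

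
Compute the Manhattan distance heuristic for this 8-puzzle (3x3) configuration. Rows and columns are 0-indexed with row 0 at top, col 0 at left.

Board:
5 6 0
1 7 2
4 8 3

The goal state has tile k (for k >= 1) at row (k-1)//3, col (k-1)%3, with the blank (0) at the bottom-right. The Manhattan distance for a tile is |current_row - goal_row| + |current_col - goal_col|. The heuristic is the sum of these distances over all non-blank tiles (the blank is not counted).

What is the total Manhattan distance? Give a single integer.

Tile 5: at (0,0), goal (1,1), distance |0-1|+|0-1| = 2
Tile 6: at (0,1), goal (1,2), distance |0-1|+|1-2| = 2
Tile 1: at (1,0), goal (0,0), distance |1-0|+|0-0| = 1
Tile 7: at (1,1), goal (2,0), distance |1-2|+|1-0| = 2
Tile 2: at (1,2), goal (0,1), distance |1-0|+|2-1| = 2
Tile 4: at (2,0), goal (1,0), distance |2-1|+|0-0| = 1
Tile 8: at (2,1), goal (2,1), distance |2-2|+|1-1| = 0
Tile 3: at (2,2), goal (0,2), distance |2-0|+|2-2| = 2
Sum: 2 + 2 + 1 + 2 + 2 + 1 + 0 + 2 = 12

Answer: 12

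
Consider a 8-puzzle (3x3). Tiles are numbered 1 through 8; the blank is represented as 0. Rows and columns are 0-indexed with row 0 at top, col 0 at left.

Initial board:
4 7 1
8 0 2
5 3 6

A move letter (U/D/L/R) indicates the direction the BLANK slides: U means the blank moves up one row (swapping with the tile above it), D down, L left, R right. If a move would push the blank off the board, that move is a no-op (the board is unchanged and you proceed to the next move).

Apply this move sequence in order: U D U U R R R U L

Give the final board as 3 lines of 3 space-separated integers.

Answer: 4 0 1
8 7 2
5 3 6

Derivation:
After move 1 (U):
4 0 1
8 7 2
5 3 6

After move 2 (D):
4 7 1
8 0 2
5 3 6

After move 3 (U):
4 0 1
8 7 2
5 3 6

After move 4 (U):
4 0 1
8 7 2
5 3 6

After move 5 (R):
4 1 0
8 7 2
5 3 6

After move 6 (R):
4 1 0
8 7 2
5 3 6

After move 7 (R):
4 1 0
8 7 2
5 3 6

After move 8 (U):
4 1 0
8 7 2
5 3 6

After move 9 (L):
4 0 1
8 7 2
5 3 6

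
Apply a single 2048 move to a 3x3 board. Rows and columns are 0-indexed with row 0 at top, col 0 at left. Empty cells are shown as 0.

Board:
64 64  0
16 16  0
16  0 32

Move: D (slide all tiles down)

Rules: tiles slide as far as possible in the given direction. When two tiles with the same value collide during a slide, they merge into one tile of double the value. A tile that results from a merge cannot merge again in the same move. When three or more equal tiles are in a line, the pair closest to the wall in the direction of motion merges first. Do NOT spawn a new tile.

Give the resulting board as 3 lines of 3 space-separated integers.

Slide down:
col 0: [64, 16, 16] -> [0, 64, 32]
col 1: [64, 16, 0] -> [0, 64, 16]
col 2: [0, 0, 32] -> [0, 0, 32]

Answer:  0  0  0
64 64  0
32 16 32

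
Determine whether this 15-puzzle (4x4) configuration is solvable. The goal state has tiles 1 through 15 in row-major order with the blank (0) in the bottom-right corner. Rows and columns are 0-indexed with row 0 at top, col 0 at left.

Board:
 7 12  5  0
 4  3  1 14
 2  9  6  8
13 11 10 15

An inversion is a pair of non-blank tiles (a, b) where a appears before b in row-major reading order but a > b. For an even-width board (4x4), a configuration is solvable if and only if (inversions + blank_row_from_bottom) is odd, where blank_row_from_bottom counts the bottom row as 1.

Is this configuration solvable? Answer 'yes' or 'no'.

Answer: yes

Derivation:
Inversions: 37
Blank is in row 0 (0-indexed from top), which is row 4 counting from the bottom (bottom = 1).
37 + 4 = 41, which is odd, so the puzzle is solvable.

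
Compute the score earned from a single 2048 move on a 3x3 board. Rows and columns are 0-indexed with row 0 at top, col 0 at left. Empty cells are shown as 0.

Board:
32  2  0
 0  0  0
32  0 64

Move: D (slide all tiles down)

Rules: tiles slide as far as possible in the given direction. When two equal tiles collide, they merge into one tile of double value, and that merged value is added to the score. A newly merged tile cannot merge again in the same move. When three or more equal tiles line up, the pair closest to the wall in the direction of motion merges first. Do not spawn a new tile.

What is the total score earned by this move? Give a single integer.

Slide down:
col 0: [32, 0, 32] -> [0, 0, 64]  score +64 (running 64)
col 1: [2, 0, 0] -> [0, 0, 2]  score +0 (running 64)
col 2: [0, 0, 64] -> [0, 0, 64]  score +0 (running 64)
Board after move:
 0  0  0
 0  0  0
64  2 64

Answer: 64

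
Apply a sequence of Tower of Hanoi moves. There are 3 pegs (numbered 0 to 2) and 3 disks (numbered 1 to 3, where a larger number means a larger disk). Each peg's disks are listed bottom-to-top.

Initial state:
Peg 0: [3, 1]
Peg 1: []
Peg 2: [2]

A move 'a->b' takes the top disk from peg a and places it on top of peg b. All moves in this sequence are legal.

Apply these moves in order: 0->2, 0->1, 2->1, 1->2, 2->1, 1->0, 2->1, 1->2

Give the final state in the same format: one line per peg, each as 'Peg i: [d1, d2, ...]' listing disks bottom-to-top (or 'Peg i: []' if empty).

Answer: Peg 0: [1]
Peg 1: [3]
Peg 2: [2]

Derivation:
After move 1 (0->2):
Peg 0: [3]
Peg 1: []
Peg 2: [2, 1]

After move 2 (0->1):
Peg 0: []
Peg 1: [3]
Peg 2: [2, 1]

After move 3 (2->1):
Peg 0: []
Peg 1: [3, 1]
Peg 2: [2]

After move 4 (1->2):
Peg 0: []
Peg 1: [3]
Peg 2: [2, 1]

After move 5 (2->1):
Peg 0: []
Peg 1: [3, 1]
Peg 2: [2]

After move 6 (1->0):
Peg 0: [1]
Peg 1: [3]
Peg 2: [2]

After move 7 (2->1):
Peg 0: [1]
Peg 1: [3, 2]
Peg 2: []

After move 8 (1->2):
Peg 0: [1]
Peg 1: [3]
Peg 2: [2]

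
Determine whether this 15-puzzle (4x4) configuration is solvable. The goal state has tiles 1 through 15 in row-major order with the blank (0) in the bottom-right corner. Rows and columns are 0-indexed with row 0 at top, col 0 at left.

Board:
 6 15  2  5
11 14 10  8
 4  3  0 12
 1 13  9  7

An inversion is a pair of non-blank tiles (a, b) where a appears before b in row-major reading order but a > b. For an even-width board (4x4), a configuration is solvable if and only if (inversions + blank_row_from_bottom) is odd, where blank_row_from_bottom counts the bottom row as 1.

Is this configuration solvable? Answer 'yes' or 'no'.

Answer: yes

Derivation:
Inversions: 57
Blank is in row 2 (0-indexed from top), which is row 2 counting from the bottom (bottom = 1).
57 + 2 = 59, which is odd, so the puzzle is solvable.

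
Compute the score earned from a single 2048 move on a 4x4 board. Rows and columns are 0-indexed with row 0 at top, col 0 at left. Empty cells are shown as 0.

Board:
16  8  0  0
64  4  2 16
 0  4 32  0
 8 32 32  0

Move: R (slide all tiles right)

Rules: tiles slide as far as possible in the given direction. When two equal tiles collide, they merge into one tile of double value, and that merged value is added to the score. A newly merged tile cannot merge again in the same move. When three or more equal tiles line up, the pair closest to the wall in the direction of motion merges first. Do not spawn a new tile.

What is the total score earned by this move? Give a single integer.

Slide right:
row 0: [16, 8, 0, 0] -> [0, 0, 16, 8]  score +0 (running 0)
row 1: [64, 4, 2, 16] -> [64, 4, 2, 16]  score +0 (running 0)
row 2: [0, 4, 32, 0] -> [0, 0, 4, 32]  score +0 (running 0)
row 3: [8, 32, 32, 0] -> [0, 0, 8, 64]  score +64 (running 64)
Board after move:
 0  0 16  8
64  4  2 16
 0  0  4 32
 0  0  8 64

Answer: 64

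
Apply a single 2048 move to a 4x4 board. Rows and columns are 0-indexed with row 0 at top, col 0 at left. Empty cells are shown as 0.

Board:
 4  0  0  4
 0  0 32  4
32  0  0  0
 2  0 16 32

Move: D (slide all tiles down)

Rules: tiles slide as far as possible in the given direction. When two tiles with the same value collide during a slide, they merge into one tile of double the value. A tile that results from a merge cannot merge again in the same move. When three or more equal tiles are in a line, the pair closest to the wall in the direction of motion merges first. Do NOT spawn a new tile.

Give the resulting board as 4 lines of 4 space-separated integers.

Slide down:
col 0: [4, 0, 32, 2] -> [0, 4, 32, 2]
col 1: [0, 0, 0, 0] -> [0, 0, 0, 0]
col 2: [0, 32, 0, 16] -> [0, 0, 32, 16]
col 3: [4, 4, 0, 32] -> [0, 0, 8, 32]

Answer:  0  0  0  0
 4  0  0  0
32  0 32  8
 2  0 16 32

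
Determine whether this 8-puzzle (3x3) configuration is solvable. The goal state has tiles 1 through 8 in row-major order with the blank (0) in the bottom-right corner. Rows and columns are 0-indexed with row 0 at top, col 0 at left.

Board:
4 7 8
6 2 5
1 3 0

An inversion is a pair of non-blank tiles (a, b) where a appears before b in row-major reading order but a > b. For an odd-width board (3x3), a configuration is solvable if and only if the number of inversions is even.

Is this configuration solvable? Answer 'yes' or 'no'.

Inversions (pairs i<j in row-major order where tile[i] > tile[j] > 0): 20
20 is even, so the puzzle is solvable.

Answer: yes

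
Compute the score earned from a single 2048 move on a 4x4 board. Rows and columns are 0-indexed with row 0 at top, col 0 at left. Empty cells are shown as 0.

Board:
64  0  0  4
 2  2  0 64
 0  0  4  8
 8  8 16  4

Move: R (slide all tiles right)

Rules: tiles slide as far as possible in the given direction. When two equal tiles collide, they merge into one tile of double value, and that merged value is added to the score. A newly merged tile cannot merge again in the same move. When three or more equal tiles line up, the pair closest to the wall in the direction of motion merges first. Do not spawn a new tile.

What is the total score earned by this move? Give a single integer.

Slide right:
row 0: [64, 0, 0, 4] -> [0, 0, 64, 4]  score +0 (running 0)
row 1: [2, 2, 0, 64] -> [0, 0, 4, 64]  score +4 (running 4)
row 2: [0, 0, 4, 8] -> [0, 0, 4, 8]  score +0 (running 4)
row 3: [8, 8, 16, 4] -> [0, 16, 16, 4]  score +16 (running 20)
Board after move:
 0  0 64  4
 0  0  4 64
 0  0  4  8
 0 16 16  4

Answer: 20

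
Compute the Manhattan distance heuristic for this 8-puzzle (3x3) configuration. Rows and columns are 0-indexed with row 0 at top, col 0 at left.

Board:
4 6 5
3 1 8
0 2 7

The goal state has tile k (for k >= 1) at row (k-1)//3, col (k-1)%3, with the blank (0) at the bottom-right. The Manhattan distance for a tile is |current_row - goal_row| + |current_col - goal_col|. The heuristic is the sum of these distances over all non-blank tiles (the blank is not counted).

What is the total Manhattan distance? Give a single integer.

Tile 4: at (0,0), goal (1,0), distance |0-1|+|0-0| = 1
Tile 6: at (0,1), goal (1,2), distance |0-1|+|1-2| = 2
Tile 5: at (0,2), goal (1,1), distance |0-1|+|2-1| = 2
Tile 3: at (1,0), goal (0,2), distance |1-0|+|0-2| = 3
Tile 1: at (1,1), goal (0,0), distance |1-0|+|1-0| = 2
Tile 8: at (1,2), goal (2,1), distance |1-2|+|2-1| = 2
Tile 2: at (2,1), goal (0,1), distance |2-0|+|1-1| = 2
Tile 7: at (2,2), goal (2,0), distance |2-2|+|2-0| = 2
Sum: 1 + 2 + 2 + 3 + 2 + 2 + 2 + 2 = 16

Answer: 16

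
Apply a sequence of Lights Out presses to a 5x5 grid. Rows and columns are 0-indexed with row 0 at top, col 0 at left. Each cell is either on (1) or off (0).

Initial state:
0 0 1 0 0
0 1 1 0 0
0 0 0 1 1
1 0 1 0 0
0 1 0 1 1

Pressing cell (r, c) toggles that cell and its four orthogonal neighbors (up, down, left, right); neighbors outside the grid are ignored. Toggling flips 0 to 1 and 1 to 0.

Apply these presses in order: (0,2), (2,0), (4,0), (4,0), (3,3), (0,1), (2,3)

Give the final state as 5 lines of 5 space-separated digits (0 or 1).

Answer: 1 0 1 1 0
1 0 0 1 0
1 1 1 1 0
0 0 0 0 1
0 1 0 0 1

Derivation:
After press 1 at (0,2):
0 1 0 1 0
0 1 0 0 0
0 0 0 1 1
1 0 1 0 0
0 1 0 1 1

After press 2 at (2,0):
0 1 0 1 0
1 1 0 0 0
1 1 0 1 1
0 0 1 0 0
0 1 0 1 1

After press 3 at (4,0):
0 1 0 1 0
1 1 0 0 0
1 1 0 1 1
1 0 1 0 0
1 0 0 1 1

After press 4 at (4,0):
0 1 0 1 0
1 1 0 0 0
1 1 0 1 1
0 0 1 0 0
0 1 0 1 1

After press 5 at (3,3):
0 1 0 1 0
1 1 0 0 0
1 1 0 0 1
0 0 0 1 1
0 1 0 0 1

After press 6 at (0,1):
1 0 1 1 0
1 0 0 0 0
1 1 0 0 1
0 0 0 1 1
0 1 0 0 1

After press 7 at (2,3):
1 0 1 1 0
1 0 0 1 0
1 1 1 1 0
0 0 0 0 1
0 1 0 0 1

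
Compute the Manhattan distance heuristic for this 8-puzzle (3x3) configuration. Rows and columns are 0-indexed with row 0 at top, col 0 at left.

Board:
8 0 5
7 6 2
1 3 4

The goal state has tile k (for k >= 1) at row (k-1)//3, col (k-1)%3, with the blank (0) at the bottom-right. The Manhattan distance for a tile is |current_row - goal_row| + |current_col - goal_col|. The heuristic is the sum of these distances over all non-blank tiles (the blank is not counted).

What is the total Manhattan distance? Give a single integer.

Answer: 17

Derivation:
Tile 8: at (0,0), goal (2,1), distance |0-2|+|0-1| = 3
Tile 5: at (0,2), goal (1,1), distance |0-1|+|2-1| = 2
Tile 7: at (1,0), goal (2,0), distance |1-2|+|0-0| = 1
Tile 6: at (1,1), goal (1,2), distance |1-1|+|1-2| = 1
Tile 2: at (1,2), goal (0,1), distance |1-0|+|2-1| = 2
Tile 1: at (2,0), goal (0,0), distance |2-0|+|0-0| = 2
Tile 3: at (2,1), goal (0,2), distance |2-0|+|1-2| = 3
Tile 4: at (2,2), goal (1,0), distance |2-1|+|2-0| = 3
Sum: 3 + 2 + 1 + 1 + 2 + 2 + 3 + 3 = 17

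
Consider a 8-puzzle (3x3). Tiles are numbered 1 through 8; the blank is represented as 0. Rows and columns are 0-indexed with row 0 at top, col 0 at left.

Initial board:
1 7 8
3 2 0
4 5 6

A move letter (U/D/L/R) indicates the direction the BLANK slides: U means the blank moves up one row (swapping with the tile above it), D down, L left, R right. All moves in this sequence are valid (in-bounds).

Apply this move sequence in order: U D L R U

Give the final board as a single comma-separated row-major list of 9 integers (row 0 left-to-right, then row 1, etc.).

Answer: 1, 7, 0, 3, 2, 8, 4, 5, 6

Derivation:
After move 1 (U):
1 7 0
3 2 8
4 5 6

After move 2 (D):
1 7 8
3 2 0
4 5 6

After move 3 (L):
1 7 8
3 0 2
4 5 6

After move 4 (R):
1 7 8
3 2 0
4 5 6

After move 5 (U):
1 7 0
3 2 8
4 5 6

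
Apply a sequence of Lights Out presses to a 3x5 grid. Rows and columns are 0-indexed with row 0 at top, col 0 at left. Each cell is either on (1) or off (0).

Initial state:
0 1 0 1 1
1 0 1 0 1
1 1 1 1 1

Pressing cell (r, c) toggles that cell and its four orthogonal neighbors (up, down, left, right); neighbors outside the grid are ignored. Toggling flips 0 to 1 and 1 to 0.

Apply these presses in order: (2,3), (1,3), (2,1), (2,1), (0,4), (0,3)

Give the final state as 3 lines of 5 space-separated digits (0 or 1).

After press 1 at (2,3):
0 1 0 1 1
1 0 1 1 1
1 1 0 0 0

After press 2 at (1,3):
0 1 0 0 1
1 0 0 0 0
1 1 0 1 0

After press 3 at (2,1):
0 1 0 0 1
1 1 0 0 0
0 0 1 1 0

After press 4 at (2,1):
0 1 0 0 1
1 0 0 0 0
1 1 0 1 0

After press 5 at (0,4):
0 1 0 1 0
1 0 0 0 1
1 1 0 1 0

After press 6 at (0,3):
0 1 1 0 1
1 0 0 1 1
1 1 0 1 0

Answer: 0 1 1 0 1
1 0 0 1 1
1 1 0 1 0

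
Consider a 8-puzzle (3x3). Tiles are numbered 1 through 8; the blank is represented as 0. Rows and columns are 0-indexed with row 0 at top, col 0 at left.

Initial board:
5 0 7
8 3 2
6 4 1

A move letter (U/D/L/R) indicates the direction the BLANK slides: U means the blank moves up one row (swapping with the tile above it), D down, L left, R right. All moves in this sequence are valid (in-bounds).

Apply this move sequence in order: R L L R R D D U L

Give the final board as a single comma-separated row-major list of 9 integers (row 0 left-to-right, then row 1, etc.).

Answer: 5, 7, 2, 8, 0, 3, 6, 4, 1

Derivation:
After move 1 (R):
5 7 0
8 3 2
6 4 1

After move 2 (L):
5 0 7
8 3 2
6 4 1

After move 3 (L):
0 5 7
8 3 2
6 4 1

After move 4 (R):
5 0 7
8 3 2
6 4 1

After move 5 (R):
5 7 0
8 3 2
6 4 1

After move 6 (D):
5 7 2
8 3 0
6 4 1

After move 7 (D):
5 7 2
8 3 1
6 4 0

After move 8 (U):
5 7 2
8 3 0
6 4 1

After move 9 (L):
5 7 2
8 0 3
6 4 1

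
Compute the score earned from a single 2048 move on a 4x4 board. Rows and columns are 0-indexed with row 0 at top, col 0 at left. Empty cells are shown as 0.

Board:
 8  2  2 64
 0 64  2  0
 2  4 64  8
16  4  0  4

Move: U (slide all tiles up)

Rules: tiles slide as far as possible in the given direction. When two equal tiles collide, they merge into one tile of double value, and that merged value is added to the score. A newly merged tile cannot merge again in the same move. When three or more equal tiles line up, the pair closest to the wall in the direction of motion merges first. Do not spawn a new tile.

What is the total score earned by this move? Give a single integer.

Answer: 12

Derivation:
Slide up:
col 0: [8, 0, 2, 16] -> [8, 2, 16, 0]  score +0 (running 0)
col 1: [2, 64, 4, 4] -> [2, 64, 8, 0]  score +8 (running 8)
col 2: [2, 2, 64, 0] -> [4, 64, 0, 0]  score +4 (running 12)
col 3: [64, 0, 8, 4] -> [64, 8, 4, 0]  score +0 (running 12)
Board after move:
 8  2  4 64
 2 64 64  8
16  8  0  4
 0  0  0  0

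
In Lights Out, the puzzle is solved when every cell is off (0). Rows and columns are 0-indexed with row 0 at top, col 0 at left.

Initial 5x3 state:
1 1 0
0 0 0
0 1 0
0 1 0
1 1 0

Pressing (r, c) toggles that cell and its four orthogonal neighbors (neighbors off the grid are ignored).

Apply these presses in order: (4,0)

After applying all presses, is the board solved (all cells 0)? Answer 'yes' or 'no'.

Answer: no

Derivation:
After press 1 at (4,0):
1 1 0
0 0 0
0 1 0
1 1 0
0 0 0

Lights still on: 5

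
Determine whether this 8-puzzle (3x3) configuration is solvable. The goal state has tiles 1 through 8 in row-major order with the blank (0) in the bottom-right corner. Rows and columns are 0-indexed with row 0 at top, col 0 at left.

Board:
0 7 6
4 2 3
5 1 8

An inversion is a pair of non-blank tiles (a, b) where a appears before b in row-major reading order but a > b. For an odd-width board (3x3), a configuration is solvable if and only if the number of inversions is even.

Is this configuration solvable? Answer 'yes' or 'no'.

Inversions (pairs i<j in row-major order where tile[i] > tile[j] > 0): 17
17 is odd, so the puzzle is not solvable.

Answer: no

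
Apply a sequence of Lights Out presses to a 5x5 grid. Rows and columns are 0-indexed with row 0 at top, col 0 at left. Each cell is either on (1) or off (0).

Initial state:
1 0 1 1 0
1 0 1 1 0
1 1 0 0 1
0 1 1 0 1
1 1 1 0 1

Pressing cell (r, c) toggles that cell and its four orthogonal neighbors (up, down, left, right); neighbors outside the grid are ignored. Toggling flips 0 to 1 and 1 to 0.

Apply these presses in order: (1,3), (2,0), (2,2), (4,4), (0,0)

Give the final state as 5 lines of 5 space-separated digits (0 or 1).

After press 1 at (1,3):
1 0 1 0 0
1 0 0 0 1
1 1 0 1 1
0 1 1 0 1
1 1 1 0 1

After press 2 at (2,0):
1 0 1 0 0
0 0 0 0 1
0 0 0 1 1
1 1 1 0 1
1 1 1 0 1

After press 3 at (2,2):
1 0 1 0 0
0 0 1 0 1
0 1 1 0 1
1 1 0 0 1
1 1 1 0 1

After press 4 at (4,4):
1 0 1 0 0
0 0 1 0 1
0 1 1 0 1
1 1 0 0 0
1 1 1 1 0

After press 5 at (0,0):
0 1 1 0 0
1 0 1 0 1
0 1 1 0 1
1 1 0 0 0
1 1 1 1 0

Answer: 0 1 1 0 0
1 0 1 0 1
0 1 1 0 1
1 1 0 0 0
1 1 1 1 0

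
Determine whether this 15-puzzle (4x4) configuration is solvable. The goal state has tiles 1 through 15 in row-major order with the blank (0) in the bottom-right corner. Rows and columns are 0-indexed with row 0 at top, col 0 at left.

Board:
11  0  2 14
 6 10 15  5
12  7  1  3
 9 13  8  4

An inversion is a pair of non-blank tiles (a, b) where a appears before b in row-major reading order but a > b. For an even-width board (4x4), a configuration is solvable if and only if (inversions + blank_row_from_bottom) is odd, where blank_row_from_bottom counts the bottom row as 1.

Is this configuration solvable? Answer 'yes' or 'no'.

Answer: yes

Derivation:
Inversions: 59
Blank is in row 0 (0-indexed from top), which is row 4 counting from the bottom (bottom = 1).
59 + 4 = 63, which is odd, so the puzzle is solvable.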